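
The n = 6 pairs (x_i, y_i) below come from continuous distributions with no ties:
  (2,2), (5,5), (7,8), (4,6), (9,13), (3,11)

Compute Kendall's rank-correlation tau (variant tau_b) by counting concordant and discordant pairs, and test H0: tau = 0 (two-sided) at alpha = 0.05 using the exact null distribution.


Step 1: Enumerate the 15 unordered pairs (i,j) with i<j and classify each by sign(x_j-x_i) * sign(y_j-y_i).
  (1,2):dx=+3,dy=+3->C; (1,3):dx=+5,dy=+6->C; (1,4):dx=+2,dy=+4->C; (1,5):dx=+7,dy=+11->C
  (1,6):dx=+1,dy=+9->C; (2,3):dx=+2,dy=+3->C; (2,4):dx=-1,dy=+1->D; (2,5):dx=+4,dy=+8->C
  (2,6):dx=-2,dy=+6->D; (3,4):dx=-3,dy=-2->C; (3,5):dx=+2,dy=+5->C; (3,6):dx=-4,dy=+3->D
  (4,5):dx=+5,dy=+7->C; (4,6):dx=-1,dy=+5->D; (5,6):dx=-6,dy=-2->C
Step 2: C = 11, D = 4, total pairs = 15.
Step 3: tau = (C - D)/(n(n-1)/2) = (11 - 4)/15 = 0.466667.
Step 4: Exact two-sided p-value (enumerate n! = 720 permutations of y under H0): p = 0.272222.
Step 5: alpha = 0.05. fail to reject H0.

tau_b = 0.4667 (C=11, D=4), p = 0.272222, fail to reject H0.


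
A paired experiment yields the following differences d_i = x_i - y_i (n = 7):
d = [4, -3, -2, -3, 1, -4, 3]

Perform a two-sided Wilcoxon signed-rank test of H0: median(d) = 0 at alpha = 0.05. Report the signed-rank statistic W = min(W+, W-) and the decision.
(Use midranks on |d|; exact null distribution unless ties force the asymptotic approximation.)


Step 1: Drop any zero differences (none here) and take |d_i|.
|d| = [4, 3, 2, 3, 1, 4, 3]
Step 2: Midrank |d_i| (ties get averaged ranks).
ranks: |4|->6.5, |3|->4, |2|->2, |3|->4, |1|->1, |4|->6.5, |3|->4
Step 3: Attach original signs; sum ranks with positive sign and with negative sign.
W+ = 6.5 + 1 + 4 = 11.5
W- = 4 + 2 + 4 + 6.5 = 16.5
(Check: W+ + W- = 28 should equal n(n+1)/2 = 28.)
Step 4: Test statistic W = min(W+, W-) = 11.5.
Step 5: Ties in |d|, so use the tie-corrected normal approximation.
        E[W] = n(n+1)/4 = 7*8/4 = 14.
        Tie groups: |d|=3 (t=3), |d|=4 (t=2); sum(t^3 - t) = 30.
        Var[W] = n(n+1)(2n+1)/24 - sum(t^3-t)/48 = 840/24 - 30/48 = 34.375.
        z = (W - E[W]) / sqrt(Var[W]) = (11.5 - 14) / 5.8630 = -0.4264.
        Two-sided p = 2*Phi(z) = 0.669815.
Step 6: alpha = 0.05. fail to reject H0.

W+ = 11.5, W- = 16.5, W = min = 11.5, p = 0.669815, fail to reject H0.


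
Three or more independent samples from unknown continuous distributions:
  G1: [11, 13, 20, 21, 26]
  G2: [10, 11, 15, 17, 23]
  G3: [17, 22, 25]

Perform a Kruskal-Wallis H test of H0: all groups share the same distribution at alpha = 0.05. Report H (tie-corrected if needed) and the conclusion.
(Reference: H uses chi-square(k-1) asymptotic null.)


Step 1: Combine all N = 13 observations and assign midranks.
sorted (value, group, rank): (10,G2,1), (11,G1,2.5), (11,G2,2.5), (13,G1,4), (15,G2,5), (17,G2,6.5), (17,G3,6.5), (20,G1,8), (21,G1,9), (22,G3,10), (23,G2,11), (25,G3,12), (26,G1,13)
Step 2: Sum ranks within each group.
R_1 = 36.5 (n_1 = 5)
R_2 = 26 (n_2 = 5)
R_3 = 28.5 (n_3 = 3)
Step 3: H = 12/(N(N+1)) * sum(R_i^2/n_i) - 3(N+1)
     = 12/(13*14) * (36.5^2/5 + 26^2/5 + 28.5^2/3) - 3*14
     = 0.065934 * 672.4 - 42
     = 2.334066.
Step 4: Ties present; correction factor C = 1 - 12/(13^3 - 13) = 0.994505. Corrected H = 2.334066 / 0.994505 = 2.346961.
Step 5: Under H0, H ~ chi^2(2); p-value = 0.309289.
Step 6: alpha = 0.05. fail to reject H0.

H = 2.3470, df = 2, p = 0.309289, fail to reject H0.


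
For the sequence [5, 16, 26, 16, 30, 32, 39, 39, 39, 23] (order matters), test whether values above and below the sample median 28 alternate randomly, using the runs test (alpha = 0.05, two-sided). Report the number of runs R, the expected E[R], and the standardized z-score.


Step 1: Compute median = 28; label A = above, B = below.
Labels in order: BBBBAAAAAB  (n_A = 5, n_B = 5)
Step 2: Count runs R = 3.
Step 3: Under H0 (random ordering), E[R] = 2*n_A*n_B/(n_A+n_B) + 1 = 2*5*5/10 + 1 = 6.0000.
        Var[R] = 2*n_A*n_B*(2*n_A*n_B - n_A - n_B) / ((n_A+n_B)^2 * (n_A+n_B-1)) = 2000/900 = 2.2222.
        SD[R] = 1.4907.
Step 4: Continuity-corrected z = (R + 0.5 - E[R]) / SD[R] = (3 + 0.5 - 6.0000) / 1.4907 = -1.6771.
Step 5: Two-sided p-value via normal approximation = 2*(1 - Phi(|z|)) = 0.093533.
Step 6: alpha = 0.05. fail to reject H0.

R = 3, z = -1.6771, p = 0.093533, fail to reject H0.


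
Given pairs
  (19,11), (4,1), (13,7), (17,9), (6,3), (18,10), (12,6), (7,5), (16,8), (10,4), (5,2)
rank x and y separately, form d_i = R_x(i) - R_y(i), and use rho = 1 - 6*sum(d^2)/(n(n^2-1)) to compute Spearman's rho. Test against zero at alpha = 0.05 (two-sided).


Step 1: Rank x and y separately (midranks; no ties here).
rank(x): 19->11, 4->1, 13->7, 17->9, 6->3, 18->10, 12->6, 7->4, 16->8, 10->5, 5->2
rank(y): 11->11, 1->1, 7->7, 9->9, 3->3, 10->10, 6->6, 5->5, 8->8, 4->4, 2->2
Step 2: d_i = R_x(i) - R_y(i); compute d_i^2.
  (11-11)^2=0, (1-1)^2=0, (7-7)^2=0, (9-9)^2=0, (3-3)^2=0, (10-10)^2=0, (6-6)^2=0, (4-5)^2=1, (8-8)^2=0, (5-4)^2=1, (2-2)^2=0
sum(d^2) = 2.
Step 3: rho = 1 - 6*2 / (11*(11^2 - 1)) = 1 - 12/1320 = 0.990909.
Step 4: Under H0, t = rho * sqrt((n-2)/(1-rho^2)) = 22.0966 ~ t(9).
Step 5: Two-sided p-value from the t-distribution with 9 df = 0.000000.
Step 6: alpha = 0.05. reject H0.

rho = 0.9909, p = 0.000000, reject H0 at alpha = 0.05.


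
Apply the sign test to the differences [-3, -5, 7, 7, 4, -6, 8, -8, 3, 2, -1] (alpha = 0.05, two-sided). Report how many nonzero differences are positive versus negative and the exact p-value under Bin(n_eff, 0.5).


Step 1: Discard zero differences. Original n = 11; n_eff = number of nonzero differences = 11.
Nonzero differences (with sign): -3, -5, +7, +7, +4, -6, +8, -8, +3, +2, -1
Step 2: Count signs: positive = 6, negative = 5.
Step 3: Under H0: P(positive) = 0.5, so the number of positives S ~ Bin(11, 0.5).
Step 4: Two-sided exact p-value = sum of Bin(11,0.5) probabilities at or below the observed probability = 1.000000.
Step 5: alpha = 0.05. fail to reject H0.

n_eff = 11, pos = 6, neg = 5, p = 1.000000, fail to reject H0.


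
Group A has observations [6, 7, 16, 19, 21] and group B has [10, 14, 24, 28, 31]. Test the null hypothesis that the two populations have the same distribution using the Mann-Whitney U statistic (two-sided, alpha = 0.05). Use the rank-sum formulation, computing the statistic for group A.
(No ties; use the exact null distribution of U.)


Step 1: Combine and sort all 10 observations; assign midranks.
sorted (value, group): (6,X), (7,X), (10,Y), (14,Y), (16,X), (19,X), (21,X), (24,Y), (28,Y), (31,Y)
ranks: 6->1, 7->2, 10->3, 14->4, 16->5, 19->6, 21->7, 24->8, 28->9, 31->10
Step 2: Rank sum for X: R1 = 1 + 2 + 5 + 6 + 7 = 21.
Step 3: U_X = R1 - n1(n1+1)/2 = 21 - 5*6/2 = 21 - 15 = 6.
       U_Y = n1*n2 - U_X = 25 - 6 = 19.
Step 4: No ties, so the exact null distribution of U (based on enumerating the C(10,5) = 252 equally likely rank assignments) gives the two-sided p-value.
Step 5: p-value = 0.222222; compare to alpha = 0.05. fail to reject H0.

U_X = 6, p = 0.222222, fail to reject H0 at alpha = 0.05.


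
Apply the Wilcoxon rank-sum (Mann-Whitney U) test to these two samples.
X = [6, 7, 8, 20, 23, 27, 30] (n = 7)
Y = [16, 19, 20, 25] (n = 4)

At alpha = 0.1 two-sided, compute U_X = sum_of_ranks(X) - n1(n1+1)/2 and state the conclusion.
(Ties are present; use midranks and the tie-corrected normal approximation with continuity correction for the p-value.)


Step 1: Combine and sort all 11 observations; assign midranks.
sorted (value, group): (6,X), (7,X), (8,X), (16,Y), (19,Y), (20,X), (20,Y), (23,X), (25,Y), (27,X), (30,X)
ranks: 6->1, 7->2, 8->3, 16->4, 19->5, 20->6.5, 20->6.5, 23->8, 25->9, 27->10, 30->11
Step 2: Rank sum for X: R1 = 1 + 2 + 3 + 6.5 + 8 + 10 + 11 = 41.5.
Step 3: U_X = R1 - n1(n1+1)/2 = 41.5 - 7*8/2 = 41.5 - 28 = 13.5.
       U_Y = n1*n2 - U_X = 28 - 13.5 = 14.5.
Step 4: Ties are present, so use the tie-corrected normal approximation (with continuity correction) for the p-value.
Step 5: p-value = 1.000000; compare to alpha = 0.1. fail to reject H0.

U_X = 13.5, p = 1.000000, fail to reject H0 at alpha = 0.1.


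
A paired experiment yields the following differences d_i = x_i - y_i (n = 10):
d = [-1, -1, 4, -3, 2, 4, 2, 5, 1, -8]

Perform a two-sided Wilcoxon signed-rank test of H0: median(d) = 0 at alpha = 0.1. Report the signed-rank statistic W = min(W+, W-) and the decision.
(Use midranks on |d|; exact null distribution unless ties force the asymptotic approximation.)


Step 1: Drop any zero differences (none here) and take |d_i|.
|d| = [1, 1, 4, 3, 2, 4, 2, 5, 1, 8]
Step 2: Midrank |d_i| (ties get averaged ranks).
ranks: |1|->2, |1|->2, |4|->7.5, |3|->6, |2|->4.5, |4|->7.5, |2|->4.5, |5|->9, |1|->2, |8|->10
Step 3: Attach original signs; sum ranks with positive sign and with negative sign.
W+ = 7.5 + 4.5 + 7.5 + 4.5 + 9 + 2 = 35
W- = 2 + 2 + 6 + 10 = 20
(Check: W+ + W- = 55 should equal n(n+1)/2 = 55.)
Step 4: Test statistic W = min(W+, W-) = 20.
Step 5: Ties in |d|, so use the tie-corrected normal approximation.
        E[W] = n(n+1)/4 = 10*11/4 = 27.5.
        Tie groups: |d|=1 (t=3), |d|=2 (t=2), |d|=4 (t=2); sum(t^3 - t) = 36.
        Var[W] = n(n+1)(2n+1)/24 - sum(t^3-t)/48 = 2310/24 - 36/48 = 95.5.
        z = (W - E[W]) / sqrt(Var[W]) = (20 - 27.5) / 9.7724 = -0.7675.
        Two-sided p = 2*Phi(z) = 0.442804.
Step 6: alpha = 0.1. fail to reject H0.

W+ = 35, W- = 20, W = min = 20, p = 0.442804, fail to reject H0.


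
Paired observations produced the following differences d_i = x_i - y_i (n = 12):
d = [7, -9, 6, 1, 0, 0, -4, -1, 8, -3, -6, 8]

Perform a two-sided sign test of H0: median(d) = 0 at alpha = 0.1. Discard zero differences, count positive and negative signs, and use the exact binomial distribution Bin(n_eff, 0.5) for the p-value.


Step 1: Discard zero differences. Original n = 12; n_eff = number of nonzero differences = 10.
Nonzero differences (with sign): +7, -9, +6, +1, -4, -1, +8, -3, -6, +8
Step 2: Count signs: positive = 5, negative = 5.
Step 3: Under H0: P(positive) = 0.5, so the number of positives S ~ Bin(10, 0.5).
Step 4: Two-sided exact p-value = sum of Bin(10,0.5) probabilities at or below the observed probability = 1.000000.
Step 5: alpha = 0.1. fail to reject H0.

n_eff = 10, pos = 5, neg = 5, p = 1.000000, fail to reject H0.


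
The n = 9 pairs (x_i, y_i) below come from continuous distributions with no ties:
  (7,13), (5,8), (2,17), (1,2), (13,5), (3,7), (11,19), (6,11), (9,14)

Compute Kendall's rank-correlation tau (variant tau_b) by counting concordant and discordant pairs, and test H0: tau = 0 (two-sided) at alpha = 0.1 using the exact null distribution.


Step 1: Enumerate the 36 unordered pairs (i,j) with i<j and classify each by sign(x_j-x_i) * sign(y_j-y_i).
  (1,2):dx=-2,dy=-5->C; (1,3):dx=-5,dy=+4->D; (1,4):dx=-6,dy=-11->C; (1,5):dx=+6,dy=-8->D
  (1,6):dx=-4,dy=-6->C; (1,7):dx=+4,dy=+6->C; (1,8):dx=-1,dy=-2->C; (1,9):dx=+2,dy=+1->C
  (2,3):dx=-3,dy=+9->D; (2,4):dx=-4,dy=-6->C; (2,5):dx=+8,dy=-3->D; (2,6):dx=-2,dy=-1->C
  (2,7):dx=+6,dy=+11->C; (2,8):dx=+1,dy=+3->C; (2,9):dx=+4,dy=+6->C; (3,4):dx=-1,dy=-15->C
  (3,5):dx=+11,dy=-12->D; (3,6):dx=+1,dy=-10->D; (3,7):dx=+9,dy=+2->C; (3,8):dx=+4,dy=-6->D
  (3,9):dx=+7,dy=-3->D; (4,5):dx=+12,dy=+3->C; (4,6):dx=+2,dy=+5->C; (4,7):dx=+10,dy=+17->C
  (4,8):dx=+5,dy=+9->C; (4,9):dx=+8,dy=+12->C; (5,6):dx=-10,dy=+2->D; (5,7):dx=-2,dy=+14->D
  (5,8):dx=-7,dy=+6->D; (5,9):dx=-4,dy=+9->D; (6,7):dx=+8,dy=+12->C; (6,8):dx=+3,dy=+4->C
  (6,9):dx=+6,dy=+7->C; (7,8):dx=-5,dy=-8->C; (7,9):dx=-2,dy=-5->C; (8,9):dx=+3,dy=+3->C
Step 2: C = 24, D = 12, total pairs = 36.
Step 3: tau = (C - D)/(n(n-1)/2) = (24 - 12)/36 = 0.333333.
Step 4: Exact two-sided p-value (enumerate n! = 362880 permutations of y under H0): p = 0.259518.
Step 5: alpha = 0.1. fail to reject H0.

tau_b = 0.3333 (C=24, D=12), p = 0.259518, fail to reject H0.


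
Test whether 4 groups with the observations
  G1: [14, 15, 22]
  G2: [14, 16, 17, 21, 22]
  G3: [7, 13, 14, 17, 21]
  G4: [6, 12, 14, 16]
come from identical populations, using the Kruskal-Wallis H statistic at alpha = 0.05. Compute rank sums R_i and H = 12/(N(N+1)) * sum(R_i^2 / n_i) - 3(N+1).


Step 1: Combine all N = 17 observations and assign midranks.
sorted (value, group, rank): (6,G4,1), (7,G3,2), (12,G4,3), (13,G3,4), (14,G1,6.5), (14,G2,6.5), (14,G3,6.5), (14,G4,6.5), (15,G1,9), (16,G2,10.5), (16,G4,10.5), (17,G2,12.5), (17,G3,12.5), (21,G2,14.5), (21,G3,14.5), (22,G1,16.5), (22,G2,16.5)
Step 2: Sum ranks within each group.
R_1 = 32 (n_1 = 3)
R_2 = 60.5 (n_2 = 5)
R_3 = 39.5 (n_3 = 5)
R_4 = 21 (n_4 = 4)
Step 3: H = 12/(N(N+1)) * sum(R_i^2/n_i) - 3(N+1)
     = 12/(17*18) * (32^2/3 + 60.5^2/5 + 39.5^2/5 + 21^2/4) - 3*18
     = 0.039216 * 1495.68 - 54
     = 4.654248.
Step 4: Ties present; correction factor C = 1 - 84/(17^3 - 17) = 0.982843. Corrected H = 4.654248 / 0.982843 = 4.735495.
Step 5: Under H0, H ~ chi^2(3); p-value = 0.192222.
Step 6: alpha = 0.05. fail to reject H0.

H = 4.7355, df = 3, p = 0.192222, fail to reject H0.


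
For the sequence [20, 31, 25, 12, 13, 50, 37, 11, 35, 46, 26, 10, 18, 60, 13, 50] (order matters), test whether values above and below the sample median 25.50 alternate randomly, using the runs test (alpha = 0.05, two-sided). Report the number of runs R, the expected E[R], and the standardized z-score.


Step 1: Compute median = 25.50; label A = above, B = below.
Labels in order: BABBBAABAAABBABA  (n_A = 8, n_B = 8)
Step 2: Count runs R = 10.
Step 3: Under H0 (random ordering), E[R] = 2*n_A*n_B/(n_A+n_B) + 1 = 2*8*8/16 + 1 = 9.0000.
        Var[R] = 2*n_A*n_B*(2*n_A*n_B - n_A - n_B) / ((n_A+n_B)^2 * (n_A+n_B-1)) = 14336/3840 = 3.7333.
        SD[R] = 1.9322.
Step 4: Continuity-corrected z = (R - 0.5 - E[R]) / SD[R] = (10 - 0.5 - 9.0000) / 1.9322 = 0.2588.
Step 5: Two-sided p-value via normal approximation = 2*(1 - Phi(|z|)) = 0.795809.
Step 6: alpha = 0.05. fail to reject H0.

R = 10, z = 0.2588, p = 0.795809, fail to reject H0.


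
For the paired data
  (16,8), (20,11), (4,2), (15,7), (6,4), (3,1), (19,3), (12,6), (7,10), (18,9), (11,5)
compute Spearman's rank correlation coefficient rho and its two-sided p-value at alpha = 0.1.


Step 1: Rank x and y separately (midranks; no ties here).
rank(x): 16->8, 20->11, 4->2, 15->7, 6->3, 3->1, 19->10, 12->6, 7->4, 18->9, 11->5
rank(y): 8->8, 11->11, 2->2, 7->7, 4->4, 1->1, 3->3, 6->6, 10->10, 9->9, 5->5
Step 2: d_i = R_x(i) - R_y(i); compute d_i^2.
  (8-8)^2=0, (11-11)^2=0, (2-2)^2=0, (7-7)^2=0, (3-4)^2=1, (1-1)^2=0, (10-3)^2=49, (6-6)^2=0, (4-10)^2=36, (9-9)^2=0, (5-5)^2=0
sum(d^2) = 86.
Step 3: rho = 1 - 6*86 / (11*(11^2 - 1)) = 1 - 516/1320 = 0.609091.
Step 4: Under H0, t = rho * sqrt((n-2)/(1-rho^2)) = 2.3040 ~ t(9).
Step 5: Two-sided p-value from the t-distribution with 9 df = 0.046696.
Step 6: alpha = 0.1. reject H0.

rho = 0.6091, p = 0.046696, reject H0 at alpha = 0.1.


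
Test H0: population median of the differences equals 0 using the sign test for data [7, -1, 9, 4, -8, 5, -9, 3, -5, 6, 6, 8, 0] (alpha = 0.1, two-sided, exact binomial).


Step 1: Discard zero differences. Original n = 13; n_eff = number of nonzero differences = 12.
Nonzero differences (with sign): +7, -1, +9, +4, -8, +5, -9, +3, -5, +6, +6, +8
Step 2: Count signs: positive = 8, negative = 4.
Step 3: Under H0: P(positive) = 0.5, so the number of positives S ~ Bin(12, 0.5).
Step 4: Two-sided exact p-value = sum of Bin(12,0.5) probabilities at or below the observed probability = 0.387695.
Step 5: alpha = 0.1. fail to reject H0.

n_eff = 12, pos = 8, neg = 4, p = 0.387695, fail to reject H0.


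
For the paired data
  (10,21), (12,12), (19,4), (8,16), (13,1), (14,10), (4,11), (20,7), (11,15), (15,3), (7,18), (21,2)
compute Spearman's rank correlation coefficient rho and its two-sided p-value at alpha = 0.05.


Step 1: Rank x and y separately (midranks; no ties here).
rank(x): 10->4, 12->6, 19->10, 8->3, 13->7, 14->8, 4->1, 20->11, 11->5, 15->9, 7->2, 21->12
rank(y): 21->12, 12->8, 4->4, 16->10, 1->1, 10->6, 11->7, 7->5, 15->9, 3->3, 18->11, 2->2
Step 2: d_i = R_x(i) - R_y(i); compute d_i^2.
  (4-12)^2=64, (6-8)^2=4, (10-4)^2=36, (3-10)^2=49, (7-1)^2=36, (8-6)^2=4, (1-7)^2=36, (11-5)^2=36, (5-9)^2=16, (9-3)^2=36, (2-11)^2=81, (12-2)^2=100
sum(d^2) = 498.
Step 3: rho = 1 - 6*498 / (12*(12^2 - 1)) = 1 - 2988/1716 = -0.741259.
Step 4: Under H0, t = rho * sqrt((n-2)/(1-rho^2)) = -3.4923 ~ t(10).
Step 5: Two-sided p-value from the t-distribution with 10 df = 0.005801.
Step 6: alpha = 0.05. reject H0.

rho = -0.7413, p = 0.005801, reject H0 at alpha = 0.05.


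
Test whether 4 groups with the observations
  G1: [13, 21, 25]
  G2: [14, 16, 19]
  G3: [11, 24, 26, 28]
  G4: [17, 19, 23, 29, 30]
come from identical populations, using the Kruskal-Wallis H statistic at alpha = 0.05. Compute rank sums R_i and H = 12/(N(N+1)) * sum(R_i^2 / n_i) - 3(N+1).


Step 1: Combine all N = 15 observations and assign midranks.
sorted (value, group, rank): (11,G3,1), (13,G1,2), (14,G2,3), (16,G2,4), (17,G4,5), (19,G2,6.5), (19,G4,6.5), (21,G1,8), (23,G4,9), (24,G3,10), (25,G1,11), (26,G3,12), (28,G3,13), (29,G4,14), (30,G4,15)
Step 2: Sum ranks within each group.
R_1 = 21 (n_1 = 3)
R_2 = 13.5 (n_2 = 3)
R_3 = 36 (n_3 = 4)
R_4 = 49.5 (n_4 = 5)
Step 3: H = 12/(N(N+1)) * sum(R_i^2/n_i) - 3(N+1)
     = 12/(15*16) * (21^2/3 + 13.5^2/3 + 36^2/4 + 49.5^2/5) - 3*16
     = 0.050000 * 1021.8 - 48
     = 3.090000.
Step 4: Ties present; correction factor C = 1 - 6/(15^3 - 15) = 0.998214. Corrected H = 3.090000 / 0.998214 = 3.095528.
Step 5: Under H0, H ~ chi^2(3); p-value = 0.377130.
Step 6: alpha = 0.05. fail to reject H0.

H = 3.0955, df = 3, p = 0.377130, fail to reject H0.


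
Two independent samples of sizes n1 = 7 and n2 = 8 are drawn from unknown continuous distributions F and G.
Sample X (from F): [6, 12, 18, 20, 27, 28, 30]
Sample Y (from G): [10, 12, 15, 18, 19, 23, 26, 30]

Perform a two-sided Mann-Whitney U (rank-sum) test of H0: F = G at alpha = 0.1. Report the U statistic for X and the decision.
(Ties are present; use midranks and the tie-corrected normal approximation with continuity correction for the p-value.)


Step 1: Combine and sort all 15 observations; assign midranks.
sorted (value, group): (6,X), (10,Y), (12,X), (12,Y), (15,Y), (18,X), (18,Y), (19,Y), (20,X), (23,Y), (26,Y), (27,X), (28,X), (30,X), (30,Y)
ranks: 6->1, 10->2, 12->3.5, 12->3.5, 15->5, 18->6.5, 18->6.5, 19->8, 20->9, 23->10, 26->11, 27->12, 28->13, 30->14.5, 30->14.5
Step 2: Rank sum for X: R1 = 1 + 3.5 + 6.5 + 9 + 12 + 13 + 14.5 = 59.5.
Step 3: U_X = R1 - n1(n1+1)/2 = 59.5 - 7*8/2 = 59.5 - 28 = 31.5.
       U_Y = n1*n2 - U_X = 56 - 31.5 = 24.5.
Step 4: Ties are present, so use the tie-corrected normal approximation (with continuity correction) for the p-value.
Step 5: p-value = 0.727753; compare to alpha = 0.1. fail to reject H0.

U_X = 31.5, p = 0.727753, fail to reject H0 at alpha = 0.1.


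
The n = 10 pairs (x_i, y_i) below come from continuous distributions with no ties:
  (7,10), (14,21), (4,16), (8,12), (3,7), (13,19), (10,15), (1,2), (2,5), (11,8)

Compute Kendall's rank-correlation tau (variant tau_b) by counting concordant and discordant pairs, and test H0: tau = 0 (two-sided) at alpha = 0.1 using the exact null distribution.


Step 1: Enumerate the 45 unordered pairs (i,j) with i<j and classify each by sign(x_j-x_i) * sign(y_j-y_i).
  (1,2):dx=+7,dy=+11->C; (1,3):dx=-3,dy=+6->D; (1,4):dx=+1,dy=+2->C; (1,5):dx=-4,dy=-3->C
  (1,6):dx=+6,dy=+9->C; (1,7):dx=+3,dy=+5->C; (1,8):dx=-6,dy=-8->C; (1,9):dx=-5,dy=-5->C
  (1,10):dx=+4,dy=-2->D; (2,3):dx=-10,dy=-5->C; (2,4):dx=-6,dy=-9->C; (2,5):dx=-11,dy=-14->C
  (2,6):dx=-1,dy=-2->C; (2,7):dx=-4,dy=-6->C; (2,8):dx=-13,dy=-19->C; (2,9):dx=-12,dy=-16->C
  (2,10):dx=-3,dy=-13->C; (3,4):dx=+4,dy=-4->D; (3,5):dx=-1,dy=-9->C; (3,6):dx=+9,dy=+3->C
  (3,7):dx=+6,dy=-1->D; (3,8):dx=-3,dy=-14->C; (3,9):dx=-2,dy=-11->C; (3,10):dx=+7,dy=-8->D
  (4,5):dx=-5,dy=-5->C; (4,6):dx=+5,dy=+7->C; (4,7):dx=+2,dy=+3->C; (4,8):dx=-7,dy=-10->C
  (4,9):dx=-6,dy=-7->C; (4,10):dx=+3,dy=-4->D; (5,6):dx=+10,dy=+12->C; (5,7):dx=+7,dy=+8->C
  (5,8):dx=-2,dy=-5->C; (5,9):dx=-1,dy=-2->C; (5,10):dx=+8,dy=+1->C; (6,7):dx=-3,dy=-4->C
  (6,8):dx=-12,dy=-17->C; (6,9):dx=-11,dy=-14->C; (6,10):dx=-2,dy=-11->C; (7,8):dx=-9,dy=-13->C
  (7,9):dx=-8,dy=-10->C; (7,10):dx=+1,dy=-7->D; (8,9):dx=+1,dy=+3->C; (8,10):dx=+10,dy=+6->C
  (9,10):dx=+9,dy=+3->C
Step 2: C = 38, D = 7, total pairs = 45.
Step 3: tau = (C - D)/(n(n-1)/2) = (38 - 7)/45 = 0.688889.
Step 4: Exact two-sided p-value (enumerate n! = 3628800 permutations of y under H0): p = 0.004687.
Step 5: alpha = 0.1. reject H0.

tau_b = 0.6889 (C=38, D=7), p = 0.004687, reject H0.


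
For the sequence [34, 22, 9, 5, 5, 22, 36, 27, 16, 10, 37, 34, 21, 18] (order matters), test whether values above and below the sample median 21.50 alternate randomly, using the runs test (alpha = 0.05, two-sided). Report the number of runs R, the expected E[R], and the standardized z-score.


Step 1: Compute median = 21.50; label A = above, B = below.
Labels in order: AABBBAAABBAABB  (n_A = 7, n_B = 7)
Step 2: Count runs R = 6.
Step 3: Under H0 (random ordering), E[R] = 2*n_A*n_B/(n_A+n_B) + 1 = 2*7*7/14 + 1 = 8.0000.
        Var[R] = 2*n_A*n_B*(2*n_A*n_B - n_A - n_B) / ((n_A+n_B)^2 * (n_A+n_B-1)) = 8232/2548 = 3.2308.
        SD[R] = 1.7974.
Step 4: Continuity-corrected z = (R + 0.5 - E[R]) / SD[R] = (6 + 0.5 - 8.0000) / 1.7974 = -0.8345.
Step 5: Two-sided p-value via normal approximation = 2*(1 - Phi(|z|)) = 0.403986.
Step 6: alpha = 0.05. fail to reject H0.

R = 6, z = -0.8345, p = 0.403986, fail to reject H0.


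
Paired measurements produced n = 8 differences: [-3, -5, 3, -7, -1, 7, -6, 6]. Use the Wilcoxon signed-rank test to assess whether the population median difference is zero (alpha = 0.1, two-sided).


Step 1: Drop any zero differences (none here) and take |d_i|.
|d| = [3, 5, 3, 7, 1, 7, 6, 6]
Step 2: Midrank |d_i| (ties get averaged ranks).
ranks: |3|->2.5, |5|->4, |3|->2.5, |7|->7.5, |1|->1, |7|->7.5, |6|->5.5, |6|->5.5
Step 3: Attach original signs; sum ranks with positive sign and with negative sign.
W+ = 2.5 + 7.5 + 5.5 = 15.5
W- = 2.5 + 4 + 7.5 + 1 + 5.5 = 20.5
(Check: W+ + W- = 36 should equal n(n+1)/2 = 36.)
Step 4: Test statistic W = min(W+, W-) = 15.5.
Step 5: Ties in |d|, so use the tie-corrected normal approximation.
        E[W] = n(n+1)/4 = 8*9/4 = 18.
        Tie groups: |d|=3 (t=2), |d|=6 (t=2), |d|=7 (t=2); sum(t^3 - t) = 18.
        Var[W] = n(n+1)(2n+1)/24 - sum(t^3-t)/48 = 1224/24 - 18/48 = 50.625.
        z = (W - E[W]) / sqrt(Var[W]) = (15.5 - 18) / 7.1151 = -0.3514.
        Two-sided p = 2*Phi(z) = 0.725315.
Step 6: alpha = 0.1. fail to reject H0.

W+ = 15.5, W- = 20.5, W = min = 15.5, p = 0.725315, fail to reject H0.


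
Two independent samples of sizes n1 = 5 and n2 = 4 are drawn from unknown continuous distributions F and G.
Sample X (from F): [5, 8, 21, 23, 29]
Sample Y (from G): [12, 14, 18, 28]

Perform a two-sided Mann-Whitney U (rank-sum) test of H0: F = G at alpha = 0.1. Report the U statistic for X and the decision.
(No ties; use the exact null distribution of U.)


Step 1: Combine and sort all 9 observations; assign midranks.
sorted (value, group): (5,X), (8,X), (12,Y), (14,Y), (18,Y), (21,X), (23,X), (28,Y), (29,X)
ranks: 5->1, 8->2, 12->3, 14->4, 18->5, 21->6, 23->7, 28->8, 29->9
Step 2: Rank sum for X: R1 = 1 + 2 + 6 + 7 + 9 = 25.
Step 3: U_X = R1 - n1(n1+1)/2 = 25 - 5*6/2 = 25 - 15 = 10.
       U_Y = n1*n2 - U_X = 20 - 10 = 10.
Step 4: No ties, so the exact null distribution of U (based on enumerating the C(9,5) = 126 equally likely rank assignments) gives the two-sided p-value.
Step 5: p-value = 1.000000; compare to alpha = 0.1. fail to reject H0.

U_X = 10, p = 1.000000, fail to reject H0 at alpha = 0.1.


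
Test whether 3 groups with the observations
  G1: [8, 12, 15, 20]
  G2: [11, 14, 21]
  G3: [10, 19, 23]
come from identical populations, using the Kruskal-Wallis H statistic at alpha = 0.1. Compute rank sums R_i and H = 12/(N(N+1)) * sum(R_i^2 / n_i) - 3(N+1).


Step 1: Combine all N = 10 observations and assign midranks.
sorted (value, group, rank): (8,G1,1), (10,G3,2), (11,G2,3), (12,G1,4), (14,G2,5), (15,G1,6), (19,G3,7), (20,G1,8), (21,G2,9), (23,G3,10)
Step 2: Sum ranks within each group.
R_1 = 19 (n_1 = 4)
R_2 = 17 (n_2 = 3)
R_3 = 19 (n_3 = 3)
Step 3: H = 12/(N(N+1)) * sum(R_i^2/n_i) - 3(N+1)
     = 12/(10*11) * (19^2/4 + 17^2/3 + 19^2/3) - 3*11
     = 0.109091 * 306.917 - 33
     = 0.481818.
Step 4: No ties, so H is used without correction.
Step 5: Under H0, H ~ chi^2(2); p-value = 0.785913.
Step 6: alpha = 0.1. fail to reject H0.

H = 0.4818, df = 2, p = 0.785913, fail to reject H0.


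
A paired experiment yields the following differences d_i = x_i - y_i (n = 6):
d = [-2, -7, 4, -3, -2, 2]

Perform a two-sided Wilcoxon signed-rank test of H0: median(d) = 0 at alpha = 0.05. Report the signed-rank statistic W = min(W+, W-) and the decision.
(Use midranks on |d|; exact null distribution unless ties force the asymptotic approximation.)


Step 1: Drop any zero differences (none here) and take |d_i|.
|d| = [2, 7, 4, 3, 2, 2]
Step 2: Midrank |d_i| (ties get averaged ranks).
ranks: |2|->2, |7|->6, |4|->5, |3|->4, |2|->2, |2|->2
Step 3: Attach original signs; sum ranks with positive sign and with negative sign.
W+ = 5 + 2 = 7
W- = 2 + 6 + 4 + 2 = 14
(Check: W+ + W- = 21 should equal n(n+1)/2 = 21.)
Step 4: Test statistic W = min(W+, W-) = 7.
Step 5: Ties in |d|, so use the tie-corrected normal approximation.
        E[W] = n(n+1)/4 = 6*7/4 = 10.5.
        Tie groups: |d|=2 (t=3); sum(t^3 - t) = 24.
        Var[W] = n(n+1)(2n+1)/24 - sum(t^3-t)/48 = 546/24 - 24/48 = 22.25.
        z = (W - E[W]) / sqrt(Var[W]) = (7 - 10.5) / 4.7170 = -0.7420.
        Two-sided p = 2*Phi(z) = 0.458088.
Step 6: alpha = 0.05. fail to reject H0.

W+ = 7, W- = 14, W = min = 7, p = 0.458088, fail to reject H0.


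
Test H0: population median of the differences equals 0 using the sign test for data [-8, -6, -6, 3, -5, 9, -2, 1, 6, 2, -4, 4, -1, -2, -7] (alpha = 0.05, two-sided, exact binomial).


Step 1: Discard zero differences. Original n = 15; n_eff = number of nonzero differences = 15.
Nonzero differences (with sign): -8, -6, -6, +3, -5, +9, -2, +1, +6, +2, -4, +4, -1, -2, -7
Step 2: Count signs: positive = 6, negative = 9.
Step 3: Under H0: P(positive) = 0.5, so the number of positives S ~ Bin(15, 0.5).
Step 4: Two-sided exact p-value = sum of Bin(15,0.5) probabilities at or below the observed probability = 0.607239.
Step 5: alpha = 0.05. fail to reject H0.

n_eff = 15, pos = 6, neg = 9, p = 0.607239, fail to reject H0.


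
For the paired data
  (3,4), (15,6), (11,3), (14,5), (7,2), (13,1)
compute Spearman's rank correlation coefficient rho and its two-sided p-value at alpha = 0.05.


Step 1: Rank x and y separately (midranks; no ties here).
rank(x): 3->1, 15->6, 11->3, 14->5, 7->2, 13->4
rank(y): 4->4, 6->6, 3->3, 5->5, 2->2, 1->1
Step 2: d_i = R_x(i) - R_y(i); compute d_i^2.
  (1-4)^2=9, (6-6)^2=0, (3-3)^2=0, (5-5)^2=0, (2-2)^2=0, (4-1)^2=9
sum(d^2) = 18.
Step 3: rho = 1 - 6*18 / (6*(6^2 - 1)) = 1 - 108/210 = 0.485714.
Step 4: Under H0, t = rho * sqrt((n-2)/(1-rho^2)) = 1.1113 ~ t(4).
Step 5: Two-sided p-value from the t-distribution with 4 df = 0.328723.
Step 6: alpha = 0.05. fail to reject H0.

rho = 0.4857, p = 0.328723, fail to reject H0 at alpha = 0.05.


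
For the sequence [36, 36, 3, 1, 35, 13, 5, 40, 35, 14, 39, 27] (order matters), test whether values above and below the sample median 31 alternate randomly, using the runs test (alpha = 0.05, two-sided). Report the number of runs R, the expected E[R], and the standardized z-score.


Step 1: Compute median = 31; label A = above, B = below.
Labels in order: AABBABBAABAB  (n_A = 6, n_B = 6)
Step 2: Count runs R = 8.
Step 3: Under H0 (random ordering), E[R] = 2*n_A*n_B/(n_A+n_B) + 1 = 2*6*6/12 + 1 = 7.0000.
        Var[R] = 2*n_A*n_B*(2*n_A*n_B - n_A - n_B) / ((n_A+n_B)^2 * (n_A+n_B-1)) = 4320/1584 = 2.7273.
        SD[R] = 1.6514.
Step 4: Continuity-corrected z = (R - 0.5 - E[R]) / SD[R] = (8 - 0.5 - 7.0000) / 1.6514 = 0.3028.
Step 5: Two-sided p-value via normal approximation = 2*(1 - Phi(|z|)) = 0.762069.
Step 6: alpha = 0.05. fail to reject H0.

R = 8, z = 0.3028, p = 0.762069, fail to reject H0.


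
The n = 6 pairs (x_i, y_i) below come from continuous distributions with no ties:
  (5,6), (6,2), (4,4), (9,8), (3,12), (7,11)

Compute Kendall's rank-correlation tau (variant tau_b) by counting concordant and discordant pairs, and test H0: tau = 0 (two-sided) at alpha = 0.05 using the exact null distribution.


Step 1: Enumerate the 15 unordered pairs (i,j) with i<j and classify each by sign(x_j-x_i) * sign(y_j-y_i).
  (1,2):dx=+1,dy=-4->D; (1,3):dx=-1,dy=-2->C; (1,4):dx=+4,dy=+2->C; (1,5):dx=-2,dy=+6->D
  (1,6):dx=+2,dy=+5->C; (2,3):dx=-2,dy=+2->D; (2,4):dx=+3,dy=+6->C; (2,5):dx=-3,dy=+10->D
  (2,6):dx=+1,dy=+9->C; (3,4):dx=+5,dy=+4->C; (3,5):dx=-1,dy=+8->D; (3,6):dx=+3,dy=+7->C
  (4,5):dx=-6,dy=+4->D; (4,6):dx=-2,dy=+3->D; (5,6):dx=+4,dy=-1->D
Step 2: C = 7, D = 8, total pairs = 15.
Step 3: tau = (C - D)/(n(n-1)/2) = (7 - 8)/15 = -0.066667.
Step 4: Exact two-sided p-value (enumerate n! = 720 permutations of y under H0): p = 1.000000.
Step 5: alpha = 0.05. fail to reject H0.

tau_b = -0.0667 (C=7, D=8), p = 1.000000, fail to reject H0.


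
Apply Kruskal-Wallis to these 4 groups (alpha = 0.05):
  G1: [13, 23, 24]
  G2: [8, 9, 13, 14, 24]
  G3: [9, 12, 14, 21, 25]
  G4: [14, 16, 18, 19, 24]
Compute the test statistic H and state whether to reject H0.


Step 1: Combine all N = 18 observations and assign midranks.
sorted (value, group, rank): (8,G2,1), (9,G2,2.5), (9,G3,2.5), (12,G3,4), (13,G1,5.5), (13,G2,5.5), (14,G2,8), (14,G3,8), (14,G4,8), (16,G4,10), (18,G4,11), (19,G4,12), (21,G3,13), (23,G1,14), (24,G1,16), (24,G2,16), (24,G4,16), (25,G3,18)
Step 2: Sum ranks within each group.
R_1 = 35.5 (n_1 = 3)
R_2 = 33 (n_2 = 5)
R_3 = 45.5 (n_3 = 5)
R_4 = 57 (n_4 = 5)
Step 3: H = 12/(N(N+1)) * sum(R_i^2/n_i) - 3(N+1)
     = 12/(18*19) * (35.5^2/3 + 33^2/5 + 45.5^2/5 + 57^2/5) - 3*19
     = 0.035088 * 1701.73 - 57
     = 2.709942.
Step 4: Ties present; correction factor C = 1 - 60/(18^3 - 18) = 0.989680. Corrected H = 2.709942 / 0.989680 = 2.738200.
Step 5: Under H0, H ~ chi^2(3); p-value = 0.433775.
Step 6: alpha = 0.05. fail to reject H0.

H = 2.7382, df = 3, p = 0.433775, fail to reject H0.


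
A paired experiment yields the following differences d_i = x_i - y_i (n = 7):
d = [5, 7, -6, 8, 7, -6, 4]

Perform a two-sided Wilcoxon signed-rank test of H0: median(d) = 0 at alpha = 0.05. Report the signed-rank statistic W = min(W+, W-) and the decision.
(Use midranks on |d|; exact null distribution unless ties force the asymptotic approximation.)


Step 1: Drop any zero differences (none here) and take |d_i|.
|d| = [5, 7, 6, 8, 7, 6, 4]
Step 2: Midrank |d_i| (ties get averaged ranks).
ranks: |5|->2, |7|->5.5, |6|->3.5, |8|->7, |7|->5.5, |6|->3.5, |4|->1
Step 3: Attach original signs; sum ranks with positive sign and with negative sign.
W+ = 2 + 5.5 + 7 + 5.5 + 1 = 21
W- = 3.5 + 3.5 = 7
(Check: W+ + W- = 28 should equal n(n+1)/2 = 28.)
Step 4: Test statistic W = min(W+, W-) = 7.
Step 5: Ties in |d|, so use the tie-corrected normal approximation.
        E[W] = n(n+1)/4 = 7*8/4 = 14.
        Tie groups: |d|=6 (t=2), |d|=7 (t=2); sum(t^3 - t) = 12.
        Var[W] = n(n+1)(2n+1)/24 - sum(t^3-t)/48 = 840/24 - 12/48 = 34.75.
        z = (W - E[W]) / sqrt(Var[W]) = (7 - 14) / 5.8949 = -1.1875.
        Two-sided p = 2*Phi(z) = 0.235044.
Step 6: alpha = 0.05. fail to reject H0.

W+ = 21, W- = 7, W = min = 7, p = 0.235044, fail to reject H0.


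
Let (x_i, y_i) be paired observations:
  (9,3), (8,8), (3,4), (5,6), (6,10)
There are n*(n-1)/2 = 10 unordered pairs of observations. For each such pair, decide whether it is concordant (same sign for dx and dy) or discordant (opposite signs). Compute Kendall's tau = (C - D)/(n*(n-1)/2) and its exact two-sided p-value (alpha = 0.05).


Step 1: Enumerate the 10 unordered pairs (i,j) with i<j and classify each by sign(x_j-x_i) * sign(y_j-y_i).
  (1,2):dx=-1,dy=+5->D; (1,3):dx=-6,dy=+1->D; (1,4):dx=-4,dy=+3->D; (1,5):dx=-3,dy=+7->D
  (2,3):dx=-5,dy=-4->C; (2,4):dx=-3,dy=-2->C; (2,5):dx=-2,dy=+2->D; (3,4):dx=+2,dy=+2->C
  (3,5):dx=+3,dy=+6->C; (4,5):dx=+1,dy=+4->C
Step 2: C = 5, D = 5, total pairs = 10.
Step 3: tau = (C - D)/(n(n-1)/2) = (5 - 5)/10 = 0.000000.
Step 4: Exact two-sided p-value (enumerate n! = 120 permutations of y under H0): p = 1.000000.
Step 5: alpha = 0.05. fail to reject H0.

tau_b = 0.0000 (C=5, D=5), p = 1.000000, fail to reject H0.


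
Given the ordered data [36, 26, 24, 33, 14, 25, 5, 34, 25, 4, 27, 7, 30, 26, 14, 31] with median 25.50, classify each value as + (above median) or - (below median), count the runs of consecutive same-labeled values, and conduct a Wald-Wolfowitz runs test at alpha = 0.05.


Step 1: Compute median = 25.50; label A = above, B = below.
Labels in order: AABABBBABBABAABA  (n_A = 8, n_B = 8)
Step 2: Count runs R = 11.
Step 3: Under H0 (random ordering), E[R] = 2*n_A*n_B/(n_A+n_B) + 1 = 2*8*8/16 + 1 = 9.0000.
        Var[R] = 2*n_A*n_B*(2*n_A*n_B - n_A - n_B) / ((n_A+n_B)^2 * (n_A+n_B-1)) = 14336/3840 = 3.7333.
        SD[R] = 1.9322.
Step 4: Continuity-corrected z = (R - 0.5 - E[R]) / SD[R] = (11 - 0.5 - 9.0000) / 1.9322 = 0.7763.
Step 5: Two-sided p-value via normal approximation = 2*(1 - Phi(|z|)) = 0.437558.
Step 6: alpha = 0.05. fail to reject H0.

R = 11, z = 0.7763, p = 0.437558, fail to reject H0.


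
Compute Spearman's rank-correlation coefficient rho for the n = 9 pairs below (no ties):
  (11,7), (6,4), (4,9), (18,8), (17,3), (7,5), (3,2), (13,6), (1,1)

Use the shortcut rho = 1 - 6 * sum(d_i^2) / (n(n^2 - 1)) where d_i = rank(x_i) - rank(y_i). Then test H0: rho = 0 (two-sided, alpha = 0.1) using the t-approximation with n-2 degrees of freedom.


Step 1: Rank x and y separately (midranks; no ties here).
rank(x): 11->6, 6->4, 4->3, 18->9, 17->8, 7->5, 3->2, 13->7, 1->1
rank(y): 7->7, 4->4, 9->9, 8->8, 3->3, 5->5, 2->2, 6->6, 1->1
Step 2: d_i = R_x(i) - R_y(i); compute d_i^2.
  (6-7)^2=1, (4-4)^2=0, (3-9)^2=36, (9-8)^2=1, (8-3)^2=25, (5-5)^2=0, (2-2)^2=0, (7-6)^2=1, (1-1)^2=0
sum(d^2) = 64.
Step 3: rho = 1 - 6*64 / (9*(9^2 - 1)) = 1 - 384/720 = 0.466667.
Step 4: Under H0, t = rho * sqrt((n-2)/(1-rho^2)) = 1.3960 ~ t(7).
Step 5: Two-sided p-value from the t-distribution with 7 df = 0.205386.
Step 6: alpha = 0.1. fail to reject H0.

rho = 0.4667, p = 0.205386, fail to reject H0 at alpha = 0.1.


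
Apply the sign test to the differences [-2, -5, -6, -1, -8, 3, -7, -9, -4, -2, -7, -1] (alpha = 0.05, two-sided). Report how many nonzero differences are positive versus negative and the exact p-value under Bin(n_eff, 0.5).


Step 1: Discard zero differences. Original n = 12; n_eff = number of nonzero differences = 12.
Nonzero differences (with sign): -2, -5, -6, -1, -8, +3, -7, -9, -4, -2, -7, -1
Step 2: Count signs: positive = 1, negative = 11.
Step 3: Under H0: P(positive) = 0.5, so the number of positives S ~ Bin(12, 0.5).
Step 4: Two-sided exact p-value = sum of Bin(12,0.5) probabilities at or below the observed probability = 0.006348.
Step 5: alpha = 0.05. reject H0.

n_eff = 12, pos = 1, neg = 11, p = 0.006348, reject H0.


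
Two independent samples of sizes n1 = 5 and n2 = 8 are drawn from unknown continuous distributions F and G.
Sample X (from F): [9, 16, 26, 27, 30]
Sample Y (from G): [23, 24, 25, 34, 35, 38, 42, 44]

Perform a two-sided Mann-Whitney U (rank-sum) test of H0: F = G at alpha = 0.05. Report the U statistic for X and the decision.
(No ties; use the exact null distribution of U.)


Step 1: Combine and sort all 13 observations; assign midranks.
sorted (value, group): (9,X), (16,X), (23,Y), (24,Y), (25,Y), (26,X), (27,X), (30,X), (34,Y), (35,Y), (38,Y), (42,Y), (44,Y)
ranks: 9->1, 16->2, 23->3, 24->4, 25->5, 26->6, 27->7, 30->8, 34->9, 35->10, 38->11, 42->12, 44->13
Step 2: Rank sum for X: R1 = 1 + 2 + 6 + 7 + 8 = 24.
Step 3: U_X = R1 - n1(n1+1)/2 = 24 - 5*6/2 = 24 - 15 = 9.
       U_Y = n1*n2 - U_X = 40 - 9 = 31.
Step 4: No ties, so the exact null distribution of U (based on enumerating the C(13,5) = 1287 equally likely rank assignments) gives the two-sided p-value.
Step 5: p-value = 0.127428; compare to alpha = 0.05. fail to reject H0.

U_X = 9, p = 0.127428, fail to reject H0 at alpha = 0.05.


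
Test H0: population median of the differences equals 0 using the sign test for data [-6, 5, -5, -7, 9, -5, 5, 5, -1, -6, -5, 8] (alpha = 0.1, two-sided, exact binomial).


Step 1: Discard zero differences. Original n = 12; n_eff = number of nonzero differences = 12.
Nonzero differences (with sign): -6, +5, -5, -7, +9, -5, +5, +5, -1, -6, -5, +8
Step 2: Count signs: positive = 5, negative = 7.
Step 3: Under H0: P(positive) = 0.5, so the number of positives S ~ Bin(12, 0.5).
Step 4: Two-sided exact p-value = sum of Bin(12,0.5) probabilities at or below the observed probability = 0.774414.
Step 5: alpha = 0.1. fail to reject H0.

n_eff = 12, pos = 5, neg = 7, p = 0.774414, fail to reject H0.


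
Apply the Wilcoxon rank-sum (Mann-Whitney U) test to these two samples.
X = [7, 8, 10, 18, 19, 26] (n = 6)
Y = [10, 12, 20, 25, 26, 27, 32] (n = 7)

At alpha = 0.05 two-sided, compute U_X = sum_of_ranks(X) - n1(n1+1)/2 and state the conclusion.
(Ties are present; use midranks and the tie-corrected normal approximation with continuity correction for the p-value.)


Step 1: Combine and sort all 13 observations; assign midranks.
sorted (value, group): (7,X), (8,X), (10,X), (10,Y), (12,Y), (18,X), (19,X), (20,Y), (25,Y), (26,X), (26,Y), (27,Y), (32,Y)
ranks: 7->1, 8->2, 10->3.5, 10->3.5, 12->5, 18->6, 19->7, 20->8, 25->9, 26->10.5, 26->10.5, 27->12, 32->13
Step 2: Rank sum for X: R1 = 1 + 2 + 3.5 + 6 + 7 + 10.5 = 30.
Step 3: U_X = R1 - n1(n1+1)/2 = 30 - 6*7/2 = 30 - 21 = 9.
       U_Y = n1*n2 - U_X = 42 - 9 = 33.
Step 4: Ties are present, so use the tie-corrected normal approximation (with continuity correction) for the p-value.
Step 5: p-value = 0.099478; compare to alpha = 0.05. fail to reject H0.

U_X = 9, p = 0.099478, fail to reject H0 at alpha = 0.05.


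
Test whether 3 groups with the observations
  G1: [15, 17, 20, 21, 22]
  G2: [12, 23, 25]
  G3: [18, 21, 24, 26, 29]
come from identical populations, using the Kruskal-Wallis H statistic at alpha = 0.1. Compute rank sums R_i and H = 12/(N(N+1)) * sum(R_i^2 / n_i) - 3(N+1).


Step 1: Combine all N = 13 observations and assign midranks.
sorted (value, group, rank): (12,G2,1), (15,G1,2), (17,G1,3), (18,G3,4), (20,G1,5), (21,G1,6.5), (21,G3,6.5), (22,G1,8), (23,G2,9), (24,G3,10), (25,G2,11), (26,G3,12), (29,G3,13)
Step 2: Sum ranks within each group.
R_1 = 24.5 (n_1 = 5)
R_2 = 21 (n_2 = 3)
R_3 = 45.5 (n_3 = 5)
Step 3: H = 12/(N(N+1)) * sum(R_i^2/n_i) - 3(N+1)
     = 12/(13*14) * (24.5^2/5 + 21^2/3 + 45.5^2/5) - 3*14
     = 0.065934 * 681.1 - 42
     = 2.907692.
Step 4: Ties present; correction factor C = 1 - 6/(13^3 - 13) = 0.997253. Corrected H = 2.907692 / 0.997253 = 2.915702.
Step 5: Under H0, H ~ chi^2(2); p-value = 0.232736.
Step 6: alpha = 0.1. fail to reject H0.

H = 2.9157, df = 2, p = 0.232736, fail to reject H0.


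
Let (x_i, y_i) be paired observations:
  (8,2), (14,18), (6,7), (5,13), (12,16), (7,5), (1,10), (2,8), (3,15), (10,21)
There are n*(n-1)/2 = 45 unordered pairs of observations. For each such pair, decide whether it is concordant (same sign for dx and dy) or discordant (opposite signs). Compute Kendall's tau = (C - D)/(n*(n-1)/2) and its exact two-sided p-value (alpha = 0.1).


Step 1: Enumerate the 45 unordered pairs (i,j) with i<j and classify each by sign(x_j-x_i) * sign(y_j-y_i).
  (1,2):dx=+6,dy=+16->C; (1,3):dx=-2,dy=+5->D; (1,4):dx=-3,dy=+11->D; (1,5):dx=+4,dy=+14->C
  (1,6):dx=-1,dy=+3->D; (1,7):dx=-7,dy=+8->D; (1,8):dx=-6,dy=+6->D; (1,9):dx=-5,dy=+13->D
  (1,10):dx=+2,dy=+19->C; (2,3):dx=-8,dy=-11->C; (2,4):dx=-9,dy=-5->C; (2,5):dx=-2,dy=-2->C
  (2,6):dx=-7,dy=-13->C; (2,7):dx=-13,dy=-8->C; (2,8):dx=-12,dy=-10->C; (2,9):dx=-11,dy=-3->C
  (2,10):dx=-4,dy=+3->D; (3,4):dx=-1,dy=+6->D; (3,5):dx=+6,dy=+9->C; (3,6):dx=+1,dy=-2->D
  (3,7):dx=-5,dy=+3->D; (3,8):dx=-4,dy=+1->D; (3,9):dx=-3,dy=+8->D; (3,10):dx=+4,dy=+14->C
  (4,5):dx=+7,dy=+3->C; (4,6):dx=+2,dy=-8->D; (4,7):dx=-4,dy=-3->C; (4,8):dx=-3,dy=-5->C
  (4,9):dx=-2,dy=+2->D; (4,10):dx=+5,dy=+8->C; (5,6):dx=-5,dy=-11->C; (5,7):dx=-11,dy=-6->C
  (5,8):dx=-10,dy=-8->C; (5,9):dx=-9,dy=-1->C; (5,10):dx=-2,dy=+5->D; (6,7):dx=-6,dy=+5->D
  (6,8):dx=-5,dy=+3->D; (6,9):dx=-4,dy=+10->D; (6,10):dx=+3,dy=+16->C; (7,8):dx=+1,dy=-2->D
  (7,9):dx=+2,dy=+5->C; (7,10):dx=+9,dy=+11->C; (8,9):dx=+1,dy=+7->C; (8,10):dx=+8,dy=+13->C
  (9,10):dx=+7,dy=+6->C
Step 2: C = 26, D = 19, total pairs = 45.
Step 3: tau = (C - D)/(n(n-1)/2) = (26 - 19)/45 = 0.155556.
Step 4: Exact two-sided p-value (enumerate n! = 3628800 permutations of y under H0): p = 0.600654.
Step 5: alpha = 0.1. fail to reject H0.

tau_b = 0.1556 (C=26, D=19), p = 0.600654, fail to reject H0.
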